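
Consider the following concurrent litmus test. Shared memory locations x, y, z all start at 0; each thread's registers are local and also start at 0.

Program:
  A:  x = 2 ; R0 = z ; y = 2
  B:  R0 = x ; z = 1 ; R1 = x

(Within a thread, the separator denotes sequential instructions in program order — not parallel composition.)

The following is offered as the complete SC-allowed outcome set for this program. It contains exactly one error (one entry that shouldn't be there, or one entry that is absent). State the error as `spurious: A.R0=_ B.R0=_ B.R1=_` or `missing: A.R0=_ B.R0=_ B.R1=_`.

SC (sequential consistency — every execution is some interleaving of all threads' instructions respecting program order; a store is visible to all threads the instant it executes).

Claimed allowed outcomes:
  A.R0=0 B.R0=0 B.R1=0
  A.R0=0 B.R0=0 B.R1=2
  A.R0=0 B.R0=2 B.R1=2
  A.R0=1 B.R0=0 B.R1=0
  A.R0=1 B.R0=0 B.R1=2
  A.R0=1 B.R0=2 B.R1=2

spurious: A.R0=0 B.R0=0 B.R1=0

outcome vector order: (A.R0,B.R0,B.R1)
SC: 5 outcomes — {<0 0 2>, <0 2 2>, <1 0 0>, <1 0 2>, <1 2 2>}
claimed∖SC = {<0 0 0>}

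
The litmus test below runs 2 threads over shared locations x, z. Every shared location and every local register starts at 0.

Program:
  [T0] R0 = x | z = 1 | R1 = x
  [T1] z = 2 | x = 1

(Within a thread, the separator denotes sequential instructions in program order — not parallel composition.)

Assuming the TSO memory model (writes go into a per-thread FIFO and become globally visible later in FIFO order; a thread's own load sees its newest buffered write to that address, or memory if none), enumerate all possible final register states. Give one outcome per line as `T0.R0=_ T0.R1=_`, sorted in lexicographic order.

T0.R0=0 T0.R1=0
T0.R0=0 T0.R1=1
T0.R0=1 T0.R1=1

outcome vector order: (T0.R0,T0.R1)
|TSO outcomes| = 3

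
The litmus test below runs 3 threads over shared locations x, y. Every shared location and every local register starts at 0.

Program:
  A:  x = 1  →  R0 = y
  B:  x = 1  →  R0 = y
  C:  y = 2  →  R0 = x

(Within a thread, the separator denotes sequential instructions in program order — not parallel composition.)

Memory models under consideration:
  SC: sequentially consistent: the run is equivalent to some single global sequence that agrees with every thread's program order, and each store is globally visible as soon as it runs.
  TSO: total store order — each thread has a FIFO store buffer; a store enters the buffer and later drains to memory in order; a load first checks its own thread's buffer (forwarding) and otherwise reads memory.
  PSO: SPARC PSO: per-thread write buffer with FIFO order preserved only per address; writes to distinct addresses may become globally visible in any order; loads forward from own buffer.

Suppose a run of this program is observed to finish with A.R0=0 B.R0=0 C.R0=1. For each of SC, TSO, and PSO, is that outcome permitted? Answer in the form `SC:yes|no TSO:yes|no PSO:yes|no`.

SC:yes TSO:yes PSO:yes

outcome vector order: (A.R0,B.R0,C.R0)
[SC] allowed = {0/0/1, 0/2/1, 2/0/1, 2/2/0, 2/2/1}
[TSO] allowed = {0/0/0, 0/0/1, 0/2/0, 0/2/1, 2/0/0, 2/0/1, 2/2/0, 2/2/1}
[PSO] allowed = {0/0/0, 0/0/1, 0/2/0, 0/2/1, 2/0/0, 2/0/1, 2/2/0, 2/2/1}
target 0/0/1 ∈ {SC,TSO,PSO}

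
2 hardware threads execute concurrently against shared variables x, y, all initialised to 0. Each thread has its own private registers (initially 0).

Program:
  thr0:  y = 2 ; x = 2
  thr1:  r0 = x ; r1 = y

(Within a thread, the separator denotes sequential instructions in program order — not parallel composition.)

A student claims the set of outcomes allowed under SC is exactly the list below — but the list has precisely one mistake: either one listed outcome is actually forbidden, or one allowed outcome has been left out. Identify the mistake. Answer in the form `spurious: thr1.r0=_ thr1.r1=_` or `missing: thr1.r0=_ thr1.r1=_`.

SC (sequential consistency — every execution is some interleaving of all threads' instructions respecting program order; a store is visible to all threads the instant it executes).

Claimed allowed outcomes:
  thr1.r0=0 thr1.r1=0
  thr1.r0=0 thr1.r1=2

outcome vector order: (thr1.r0,thr1.r1)
[SC] allowed = {(0,0), (0,2), (2,2)}
SC∖claimed = {(2,2)}

missing: thr1.r0=2 thr1.r1=2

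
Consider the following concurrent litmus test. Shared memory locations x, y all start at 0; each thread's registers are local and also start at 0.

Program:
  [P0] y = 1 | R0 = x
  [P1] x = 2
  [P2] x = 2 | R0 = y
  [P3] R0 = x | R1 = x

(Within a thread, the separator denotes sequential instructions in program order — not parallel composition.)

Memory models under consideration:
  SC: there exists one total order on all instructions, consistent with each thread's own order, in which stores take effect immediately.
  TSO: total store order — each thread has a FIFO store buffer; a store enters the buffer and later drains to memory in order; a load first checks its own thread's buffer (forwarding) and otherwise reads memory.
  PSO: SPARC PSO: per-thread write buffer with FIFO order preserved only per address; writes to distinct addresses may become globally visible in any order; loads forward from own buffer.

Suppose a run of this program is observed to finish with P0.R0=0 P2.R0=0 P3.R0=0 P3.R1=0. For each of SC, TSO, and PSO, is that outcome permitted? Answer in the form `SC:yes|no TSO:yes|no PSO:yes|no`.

outcome vector order: (P0.R0,P2.R0,P3.R0,P3.R1)
[SC] allowed = {(0,1,0,0) (0,1,0,2) (0,1,2,2) (2,0,0,0) (2,0,0,2) (2,0,2,2) (2,1,0,0) (2,1,0,2) (2,1,2,2)}
[TSO] allowed = {(0,0,0,0) (0,0,0,2) (0,0,2,2) (0,1,0,0) (0,1,0,2) (0,1,2,2) (2,0,0,0) (2,0,0,2) (2,0,2,2) (2,1,0,0) (2,1,0,2) (2,1,2,2)}
[PSO] allowed = {(0,0,0,0) (0,0,0,2) (0,0,2,2) (0,1,0,0) (0,1,0,2) (0,1,2,2) (2,0,0,0) (2,0,0,2) (2,0,2,2) (2,1,0,0) (2,1,0,2) (2,1,2,2)}
target (0,0,0,0) ∈ {TSO,PSO}

SC:no TSO:yes PSO:yes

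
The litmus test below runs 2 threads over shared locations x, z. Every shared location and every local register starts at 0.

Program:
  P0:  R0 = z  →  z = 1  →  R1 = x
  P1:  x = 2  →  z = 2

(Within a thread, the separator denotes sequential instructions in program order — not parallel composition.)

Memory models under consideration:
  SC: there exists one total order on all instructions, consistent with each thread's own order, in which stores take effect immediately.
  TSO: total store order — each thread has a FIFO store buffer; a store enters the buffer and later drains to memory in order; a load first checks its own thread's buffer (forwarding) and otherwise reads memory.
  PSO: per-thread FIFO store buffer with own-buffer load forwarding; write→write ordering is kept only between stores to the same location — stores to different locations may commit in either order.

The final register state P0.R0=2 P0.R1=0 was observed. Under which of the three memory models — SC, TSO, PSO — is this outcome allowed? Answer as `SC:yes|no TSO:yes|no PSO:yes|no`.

SC:no TSO:no PSO:yes

outcome vector order: (P0.R0,P0.R1)
SC (3): (0,0); (0,2); (2,2)
TSO (3): (0,0); (0,2); (2,2)
PSO (4): (0,0); (0,2); (2,0); (2,2)
target (2,0) ∈ {PSO}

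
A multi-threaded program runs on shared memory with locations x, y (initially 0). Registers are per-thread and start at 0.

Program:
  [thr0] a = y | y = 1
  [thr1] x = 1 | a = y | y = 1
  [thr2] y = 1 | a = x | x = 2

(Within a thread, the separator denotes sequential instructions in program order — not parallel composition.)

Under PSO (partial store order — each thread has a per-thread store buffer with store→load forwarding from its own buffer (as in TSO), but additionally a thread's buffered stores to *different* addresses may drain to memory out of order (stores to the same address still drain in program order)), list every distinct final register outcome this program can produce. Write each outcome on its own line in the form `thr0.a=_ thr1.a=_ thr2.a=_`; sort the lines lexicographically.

thr0.a=0 thr1.a=0 thr2.a=0
thr0.a=0 thr1.a=0 thr2.a=1
thr0.a=0 thr1.a=1 thr2.a=0
thr0.a=0 thr1.a=1 thr2.a=1
thr0.a=1 thr1.a=0 thr2.a=0
thr0.a=1 thr1.a=0 thr2.a=1
thr0.a=1 thr1.a=1 thr2.a=0
thr0.a=1 thr1.a=1 thr2.a=1

outcome vector order: (thr0.a,thr1.a,thr2.a)
|PSO outcomes| = 8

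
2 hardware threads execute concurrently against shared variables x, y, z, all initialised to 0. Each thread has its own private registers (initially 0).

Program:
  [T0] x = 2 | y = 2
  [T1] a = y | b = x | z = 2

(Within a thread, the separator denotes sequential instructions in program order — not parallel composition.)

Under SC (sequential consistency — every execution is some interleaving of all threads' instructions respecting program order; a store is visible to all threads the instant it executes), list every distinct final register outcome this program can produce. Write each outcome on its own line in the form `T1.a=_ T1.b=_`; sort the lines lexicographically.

T1.a=0 T1.b=0
T1.a=0 T1.b=2
T1.a=2 T1.b=2

outcome vector order: (T1.a,T1.b)
|SC outcomes| = 3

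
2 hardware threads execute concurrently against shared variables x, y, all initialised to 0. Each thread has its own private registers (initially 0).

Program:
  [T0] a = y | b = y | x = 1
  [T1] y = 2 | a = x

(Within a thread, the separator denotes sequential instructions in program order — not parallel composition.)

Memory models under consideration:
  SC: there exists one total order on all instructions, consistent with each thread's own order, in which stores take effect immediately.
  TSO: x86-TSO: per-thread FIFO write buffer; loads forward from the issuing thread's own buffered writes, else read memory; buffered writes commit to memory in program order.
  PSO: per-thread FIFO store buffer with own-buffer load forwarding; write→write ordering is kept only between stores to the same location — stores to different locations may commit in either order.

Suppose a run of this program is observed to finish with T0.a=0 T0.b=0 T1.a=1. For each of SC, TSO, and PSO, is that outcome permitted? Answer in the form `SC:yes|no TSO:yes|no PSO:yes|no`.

SC:yes TSO:yes PSO:yes

outcome vector order: (T0.a,T0.b,T1.a)
SC: 6 outcomes — {0/0/0 0/0/1 0/2/0 0/2/1 2/2/0 2/2/1}
TSO: 6 outcomes — {0/0/0 0/0/1 0/2/0 0/2/1 2/2/0 2/2/1}
PSO: 6 outcomes — {0/0/0 0/0/1 0/2/0 0/2/1 2/2/0 2/2/1}
target 0/0/1 ∈ {SC,TSO,PSO}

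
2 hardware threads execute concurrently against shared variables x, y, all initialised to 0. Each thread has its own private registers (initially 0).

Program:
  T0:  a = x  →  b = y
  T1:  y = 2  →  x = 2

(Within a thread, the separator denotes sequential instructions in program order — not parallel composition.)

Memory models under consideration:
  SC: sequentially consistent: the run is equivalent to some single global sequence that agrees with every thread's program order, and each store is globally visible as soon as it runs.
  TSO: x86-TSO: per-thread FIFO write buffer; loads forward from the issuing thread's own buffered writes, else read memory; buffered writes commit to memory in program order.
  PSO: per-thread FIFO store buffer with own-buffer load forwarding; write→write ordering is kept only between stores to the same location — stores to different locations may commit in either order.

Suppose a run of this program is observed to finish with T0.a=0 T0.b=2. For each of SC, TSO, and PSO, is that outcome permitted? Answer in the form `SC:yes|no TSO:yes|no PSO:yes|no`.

outcome vector order: (T0.a,T0.b)
under SC → 00 02 22
under TSO → 00 02 22
under PSO → 00 02 20 22
target 02 ∈ {SC,TSO,PSO}

SC:yes TSO:yes PSO:yes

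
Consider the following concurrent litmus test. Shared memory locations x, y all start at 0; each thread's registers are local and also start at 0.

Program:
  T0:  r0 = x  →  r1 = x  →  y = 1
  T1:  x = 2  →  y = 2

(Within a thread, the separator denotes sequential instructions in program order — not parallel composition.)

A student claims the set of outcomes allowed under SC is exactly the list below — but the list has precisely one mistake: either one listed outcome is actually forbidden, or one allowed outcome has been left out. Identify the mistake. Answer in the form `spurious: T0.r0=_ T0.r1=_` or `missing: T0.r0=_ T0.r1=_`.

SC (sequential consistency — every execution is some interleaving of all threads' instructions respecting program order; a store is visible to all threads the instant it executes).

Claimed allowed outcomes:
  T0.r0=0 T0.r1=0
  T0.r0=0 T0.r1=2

missing: T0.r0=2 T0.r1=2

outcome vector order: (T0.r0,T0.r1)
SC: 3 outcomes — {<0 0>; <0 2>; <2 2>}
SC∖claimed = {<2 2>}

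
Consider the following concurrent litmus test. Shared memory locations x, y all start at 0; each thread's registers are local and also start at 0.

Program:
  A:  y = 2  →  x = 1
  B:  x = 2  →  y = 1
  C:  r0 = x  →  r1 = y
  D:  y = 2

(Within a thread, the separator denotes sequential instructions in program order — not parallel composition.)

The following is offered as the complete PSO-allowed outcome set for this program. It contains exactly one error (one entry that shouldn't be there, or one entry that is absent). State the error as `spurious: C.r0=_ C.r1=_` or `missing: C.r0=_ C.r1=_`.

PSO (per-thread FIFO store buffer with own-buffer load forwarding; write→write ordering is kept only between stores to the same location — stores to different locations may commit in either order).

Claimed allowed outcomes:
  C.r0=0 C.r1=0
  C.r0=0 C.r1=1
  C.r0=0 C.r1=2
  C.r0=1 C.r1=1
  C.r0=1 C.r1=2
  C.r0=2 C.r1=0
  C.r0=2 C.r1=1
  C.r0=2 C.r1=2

missing: C.r0=1 C.r1=0

outcome vector order: (C.r0,C.r1)
under PSO → <0 0>, <0 1>, <0 2>, <1 0>, <1 1>, <1 2>, <2 0>, <2 1>, <2 2>
PSO∖claimed = {<1 0>}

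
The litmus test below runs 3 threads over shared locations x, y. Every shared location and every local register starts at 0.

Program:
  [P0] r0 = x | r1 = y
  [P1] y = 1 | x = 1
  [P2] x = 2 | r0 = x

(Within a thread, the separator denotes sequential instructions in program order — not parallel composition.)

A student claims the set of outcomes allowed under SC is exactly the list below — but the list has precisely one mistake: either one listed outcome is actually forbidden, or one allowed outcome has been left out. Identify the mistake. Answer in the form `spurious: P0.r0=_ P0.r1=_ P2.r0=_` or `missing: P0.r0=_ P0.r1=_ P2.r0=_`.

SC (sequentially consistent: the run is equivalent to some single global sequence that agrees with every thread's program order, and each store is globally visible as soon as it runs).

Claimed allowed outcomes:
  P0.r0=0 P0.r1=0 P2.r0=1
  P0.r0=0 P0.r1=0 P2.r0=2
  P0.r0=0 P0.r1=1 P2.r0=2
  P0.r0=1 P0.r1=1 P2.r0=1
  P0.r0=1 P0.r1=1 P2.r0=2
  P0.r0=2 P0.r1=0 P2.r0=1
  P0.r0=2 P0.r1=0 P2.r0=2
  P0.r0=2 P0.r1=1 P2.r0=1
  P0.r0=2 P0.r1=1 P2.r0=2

outcome vector order: (P0.r0,P0.r1,P2.r0)
SC: 10 outcomes — {001 002 011 012 111 112 201 202 211 212}
SC∖claimed = {011}

missing: P0.r0=0 P0.r1=1 P2.r0=1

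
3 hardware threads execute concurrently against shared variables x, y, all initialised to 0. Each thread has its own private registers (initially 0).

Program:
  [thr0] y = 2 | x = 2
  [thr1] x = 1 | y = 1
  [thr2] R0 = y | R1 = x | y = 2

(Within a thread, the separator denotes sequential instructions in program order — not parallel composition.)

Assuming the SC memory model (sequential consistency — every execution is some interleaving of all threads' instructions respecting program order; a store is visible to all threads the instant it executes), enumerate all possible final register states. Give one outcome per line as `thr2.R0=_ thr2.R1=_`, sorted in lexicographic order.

thr2.R0=0 thr2.R1=0
thr2.R0=0 thr2.R1=1
thr2.R0=0 thr2.R1=2
thr2.R0=1 thr2.R1=1
thr2.R0=1 thr2.R1=2
thr2.R0=2 thr2.R1=0
thr2.R0=2 thr2.R1=1
thr2.R0=2 thr2.R1=2

outcome vector order: (thr2.R0,thr2.R1)
|SC outcomes| = 8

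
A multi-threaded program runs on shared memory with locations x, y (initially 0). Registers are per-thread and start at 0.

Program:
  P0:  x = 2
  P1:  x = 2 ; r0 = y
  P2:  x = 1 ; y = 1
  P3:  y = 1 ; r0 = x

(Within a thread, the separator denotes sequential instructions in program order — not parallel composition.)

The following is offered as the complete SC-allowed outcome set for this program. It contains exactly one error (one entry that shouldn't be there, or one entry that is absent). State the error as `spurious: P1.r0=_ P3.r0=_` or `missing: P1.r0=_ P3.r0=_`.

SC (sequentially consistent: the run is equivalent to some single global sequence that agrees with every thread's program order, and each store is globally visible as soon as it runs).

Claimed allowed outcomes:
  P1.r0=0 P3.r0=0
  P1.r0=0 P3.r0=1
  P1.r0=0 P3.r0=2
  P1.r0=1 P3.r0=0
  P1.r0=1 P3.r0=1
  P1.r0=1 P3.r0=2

spurious: P1.r0=0 P3.r0=0

outcome vector order: (P1.r0,P3.r0)
SC (5): 01; 02; 10; 11; 12
claimed∖SC = {00}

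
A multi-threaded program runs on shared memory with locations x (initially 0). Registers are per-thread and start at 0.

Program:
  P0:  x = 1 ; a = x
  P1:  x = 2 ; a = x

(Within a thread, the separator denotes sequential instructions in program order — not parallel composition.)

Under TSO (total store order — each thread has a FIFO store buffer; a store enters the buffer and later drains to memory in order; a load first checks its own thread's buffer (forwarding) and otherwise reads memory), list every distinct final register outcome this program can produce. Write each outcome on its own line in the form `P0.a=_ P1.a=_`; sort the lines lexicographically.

P0.a=1 P1.a=1
P0.a=1 P1.a=2
P0.a=2 P1.a=2

outcome vector order: (P0.a,P1.a)
|TSO outcomes| = 3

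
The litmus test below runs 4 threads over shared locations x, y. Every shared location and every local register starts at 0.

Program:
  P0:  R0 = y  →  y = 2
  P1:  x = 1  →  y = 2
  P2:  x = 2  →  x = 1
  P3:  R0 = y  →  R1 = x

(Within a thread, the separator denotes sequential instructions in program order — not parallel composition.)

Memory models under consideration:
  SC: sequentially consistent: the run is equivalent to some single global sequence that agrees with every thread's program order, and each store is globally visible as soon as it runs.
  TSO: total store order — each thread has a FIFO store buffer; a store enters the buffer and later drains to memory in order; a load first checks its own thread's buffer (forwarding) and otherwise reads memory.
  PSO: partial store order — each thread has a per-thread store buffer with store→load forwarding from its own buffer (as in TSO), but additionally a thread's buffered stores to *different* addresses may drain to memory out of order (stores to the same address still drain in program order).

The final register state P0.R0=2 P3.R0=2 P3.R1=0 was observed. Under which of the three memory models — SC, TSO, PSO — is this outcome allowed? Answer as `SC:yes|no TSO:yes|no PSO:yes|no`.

SC:no TSO:no PSO:yes

outcome vector order: (P0.R0,P3.R0,P3.R1)
SC (11): <0 0 0>, <0 0 1>, <0 0 2>, <0 2 0>, <0 2 1>, <0 2 2>, <2 0 0>, <2 0 1>, <2 0 2>, <2 2 1>, <2 2 2>
TSO (11): <0 0 0>, <0 0 1>, <0 0 2>, <0 2 0>, <0 2 1>, <0 2 2>, <2 0 0>, <2 0 1>, <2 0 2>, <2 2 1>, <2 2 2>
PSO (12): <0 0 0>, <0 0 1>, <0 0 2>, <0 2 0>, <0 2 1>, <0 2 2>, <2 0 0>, <2 0 1>, <2 0 2>, <2 2 0>, <2 2 1>, <2 2 2>
target <2 2 0> ∈ {PSO}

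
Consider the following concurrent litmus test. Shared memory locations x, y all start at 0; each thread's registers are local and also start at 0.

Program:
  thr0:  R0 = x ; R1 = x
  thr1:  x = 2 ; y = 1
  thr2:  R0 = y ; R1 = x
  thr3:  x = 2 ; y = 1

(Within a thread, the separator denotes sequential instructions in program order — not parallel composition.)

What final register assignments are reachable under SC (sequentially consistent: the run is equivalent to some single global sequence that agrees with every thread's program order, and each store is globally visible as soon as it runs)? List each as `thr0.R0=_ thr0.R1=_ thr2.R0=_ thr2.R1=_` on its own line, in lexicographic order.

thr0.R0=0 thr0.R1=0 thr2.R0=0 thr2.R1=0
thr0.R0=0 thr0.R1=0 thr2.R0=0 thr2.R1=2
thr0.R0=0 thr0.R1=0 thr2.R0=1 thr2.R1=2
thr0.R0=0 thr0.R1=2 thr2.R0=0 thr2.R1=0
thr0.R0=0 thr0.R1=2 thr2.R0=0 thr2.R1=2
thr0.R0=0 thr0.R1=2 thr2.R0=1 thr2.R1=2
thr0.R0=2 thr0.R1=2 thr2.R0=0 thr2.R1=0
thr0.R0=2 thr0.R1=2 thr2.R0=0 thr2.R1=2
thr0.R0=2 thr0.R1=2 thr2.R0=1 thr2.R1=2

outcome vector order: (thr0.R0,thr0.R1,thr2.R0,thr2.R1)
|SC outcomes| = 9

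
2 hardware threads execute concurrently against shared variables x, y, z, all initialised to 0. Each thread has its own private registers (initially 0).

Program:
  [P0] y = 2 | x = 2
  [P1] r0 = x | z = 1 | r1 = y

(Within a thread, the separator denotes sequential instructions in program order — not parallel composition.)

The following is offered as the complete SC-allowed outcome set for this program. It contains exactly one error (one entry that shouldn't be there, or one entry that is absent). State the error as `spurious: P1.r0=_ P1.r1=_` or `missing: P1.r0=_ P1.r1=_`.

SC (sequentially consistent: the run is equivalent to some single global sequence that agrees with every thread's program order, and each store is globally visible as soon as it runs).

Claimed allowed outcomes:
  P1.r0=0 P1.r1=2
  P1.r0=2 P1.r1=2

missing: P1.r0=0 P1.r1=0

outcome vector order: (P1.r0,P1.r1)
under SC → 00, 02, 22
SC∖claimed = {00}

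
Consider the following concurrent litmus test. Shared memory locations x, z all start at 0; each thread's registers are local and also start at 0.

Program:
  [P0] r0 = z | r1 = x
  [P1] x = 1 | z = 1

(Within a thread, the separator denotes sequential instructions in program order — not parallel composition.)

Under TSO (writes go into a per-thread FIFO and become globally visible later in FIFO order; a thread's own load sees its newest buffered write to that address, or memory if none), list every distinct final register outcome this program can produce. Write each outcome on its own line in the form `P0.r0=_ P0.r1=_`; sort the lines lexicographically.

outcome vector order: (P0.r0,P0.r1)
|TSO outcomes| = 3

P0.r0=0 P0.r1=0
P0.r0=0 P0.r1=1
P0.r0=1 P0.r1=1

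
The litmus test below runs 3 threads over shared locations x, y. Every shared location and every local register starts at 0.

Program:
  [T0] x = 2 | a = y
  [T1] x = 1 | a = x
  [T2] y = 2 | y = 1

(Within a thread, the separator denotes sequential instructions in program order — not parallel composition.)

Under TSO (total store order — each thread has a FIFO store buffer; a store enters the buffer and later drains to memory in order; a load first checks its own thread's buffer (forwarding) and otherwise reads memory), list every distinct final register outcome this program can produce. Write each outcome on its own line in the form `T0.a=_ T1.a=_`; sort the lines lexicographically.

outcome vector order: (T0.a,T1.a)
|TSO outcomes| = 6

T0.a=0 T1.a=1
T0.a=0 T1.a=2
T0.a=1 T1.a=1
T0.a=1 T1.a=2
T0.a=2 T1.a=1
T0.a=2 T1.a=2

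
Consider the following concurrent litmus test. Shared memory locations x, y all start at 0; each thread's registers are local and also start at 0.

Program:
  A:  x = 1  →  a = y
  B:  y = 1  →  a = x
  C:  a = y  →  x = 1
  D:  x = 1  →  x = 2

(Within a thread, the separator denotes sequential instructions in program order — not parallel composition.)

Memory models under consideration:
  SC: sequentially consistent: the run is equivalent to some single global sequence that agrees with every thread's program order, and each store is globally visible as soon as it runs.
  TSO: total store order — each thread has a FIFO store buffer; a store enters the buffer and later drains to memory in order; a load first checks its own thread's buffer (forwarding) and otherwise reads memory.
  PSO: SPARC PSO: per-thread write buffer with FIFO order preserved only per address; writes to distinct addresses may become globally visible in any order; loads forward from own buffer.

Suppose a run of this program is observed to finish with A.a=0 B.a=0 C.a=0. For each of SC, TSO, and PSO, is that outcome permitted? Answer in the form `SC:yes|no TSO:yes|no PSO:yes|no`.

outcome vector order: (A.a,B.a,C.a)
under SC → 0/1/0; 0/1/1; 0/2/0; 0/2/1; 1/0/0; 1/0/1; 1/1/0; 1/1/1; 1/2/0; 1/2/1
under TSO → 0/0/0; 0/0/1; 0/1/0; 0/1/1; 0/2/0; 0/2/1; 1/0/0; 1/0/1; 1/1/0; 1/1/1; 1/2/0; 1/2/1
under PSO → 0/0/0; 0/0/1; 0/1/0; 0/1/1; 0/2/0; 0/2/1; 1/0/0; 1/0/1; 1/1/0; 1/1/1; 1/2/0; 1/2/1
target 0/0/0 ∈ {TSO,PSO}

SC:no TSO:yes PSO:yes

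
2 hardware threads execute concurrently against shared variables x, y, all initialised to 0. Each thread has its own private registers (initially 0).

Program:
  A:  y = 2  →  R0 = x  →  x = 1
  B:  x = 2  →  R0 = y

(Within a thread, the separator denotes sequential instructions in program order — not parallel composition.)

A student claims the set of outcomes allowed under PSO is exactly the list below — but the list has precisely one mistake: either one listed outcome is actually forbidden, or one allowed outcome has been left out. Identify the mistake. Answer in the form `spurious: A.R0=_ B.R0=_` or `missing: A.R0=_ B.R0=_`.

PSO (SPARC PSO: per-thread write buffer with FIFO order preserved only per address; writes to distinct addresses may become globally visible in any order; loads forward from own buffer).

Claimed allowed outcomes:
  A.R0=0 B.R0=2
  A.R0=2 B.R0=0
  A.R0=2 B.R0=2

outcome vector order: (A.R0,B.R0)
under PSO → (0,0); (0,2); (2,0); (2,2)
PSO∖claimed = {(0,0)}

missing: A.R0=0 B.R0=0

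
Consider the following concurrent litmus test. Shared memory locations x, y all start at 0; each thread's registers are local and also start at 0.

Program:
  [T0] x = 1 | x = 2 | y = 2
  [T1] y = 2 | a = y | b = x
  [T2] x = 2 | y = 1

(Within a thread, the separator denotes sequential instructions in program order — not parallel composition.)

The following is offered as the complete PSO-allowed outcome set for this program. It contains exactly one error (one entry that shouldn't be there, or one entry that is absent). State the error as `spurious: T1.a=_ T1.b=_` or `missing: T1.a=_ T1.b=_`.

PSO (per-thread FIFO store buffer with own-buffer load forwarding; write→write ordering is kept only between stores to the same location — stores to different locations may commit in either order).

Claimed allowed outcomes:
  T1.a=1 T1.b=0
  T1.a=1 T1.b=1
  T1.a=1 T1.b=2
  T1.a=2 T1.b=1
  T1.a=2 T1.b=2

outcome vector order: (T1.a,T1.b)
[PSO] allowed = {1/0; 1/1; 1/2; 2/0; 2/1; 2/2}
PSO∖claimed = {2/0}

missing: T1.a=2 T1.b=0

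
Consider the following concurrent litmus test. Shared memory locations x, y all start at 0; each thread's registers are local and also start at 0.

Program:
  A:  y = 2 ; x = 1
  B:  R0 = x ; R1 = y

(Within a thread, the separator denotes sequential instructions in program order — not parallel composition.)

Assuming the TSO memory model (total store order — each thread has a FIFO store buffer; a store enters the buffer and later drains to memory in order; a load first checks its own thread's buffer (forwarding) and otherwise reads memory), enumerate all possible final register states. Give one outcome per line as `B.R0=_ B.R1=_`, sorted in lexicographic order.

outcome vector order: (B.R0,B.R1)
|TSO outcomes| = 3

B.R0=0 B.R1=0
B.R0=0 B.R1=2
B.R0=1 B.R1=2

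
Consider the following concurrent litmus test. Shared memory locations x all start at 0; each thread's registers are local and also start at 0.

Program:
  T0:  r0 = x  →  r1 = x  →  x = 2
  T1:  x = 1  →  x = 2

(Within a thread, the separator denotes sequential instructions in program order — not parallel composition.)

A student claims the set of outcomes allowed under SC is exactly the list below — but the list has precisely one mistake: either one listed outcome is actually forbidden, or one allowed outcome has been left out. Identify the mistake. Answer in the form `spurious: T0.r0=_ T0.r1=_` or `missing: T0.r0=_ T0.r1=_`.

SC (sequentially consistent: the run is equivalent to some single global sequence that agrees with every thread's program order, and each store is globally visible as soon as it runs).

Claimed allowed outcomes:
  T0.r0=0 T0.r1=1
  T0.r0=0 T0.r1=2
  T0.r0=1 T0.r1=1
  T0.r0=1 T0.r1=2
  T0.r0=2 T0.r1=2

missing: T0.r0=0 T0.r1=0

outcome vector order: (T0.r0,T0.r1)
SC (6): 0/0; 0/1; 0/2; 1/1; 1/2; 2/2
SC∖claimed = {0/0}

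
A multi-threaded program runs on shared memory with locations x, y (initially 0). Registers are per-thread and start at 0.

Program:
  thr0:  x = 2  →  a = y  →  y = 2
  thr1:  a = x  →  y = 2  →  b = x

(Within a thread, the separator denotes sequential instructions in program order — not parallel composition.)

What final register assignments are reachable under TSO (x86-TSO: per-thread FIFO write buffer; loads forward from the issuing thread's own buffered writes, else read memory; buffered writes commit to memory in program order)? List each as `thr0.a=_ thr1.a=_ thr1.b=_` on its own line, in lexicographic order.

outcome vector order: (thr0.a,thr1.a,thr1.b)
|TSO outcomes| = 6

thr0.a=0 thr1.a=0 thr1.b=0
thr0.a=0 thr1.a=0 thr1.b=2
thr0.a=0 thr1.a=2 thr1.b=2
thr0.a=2 thr1.a=0 thr1.b=0
thr0.a=2 thr1.a=0 thr1.b=2
thr0.a=2 thr1.a=2 thr1.b=2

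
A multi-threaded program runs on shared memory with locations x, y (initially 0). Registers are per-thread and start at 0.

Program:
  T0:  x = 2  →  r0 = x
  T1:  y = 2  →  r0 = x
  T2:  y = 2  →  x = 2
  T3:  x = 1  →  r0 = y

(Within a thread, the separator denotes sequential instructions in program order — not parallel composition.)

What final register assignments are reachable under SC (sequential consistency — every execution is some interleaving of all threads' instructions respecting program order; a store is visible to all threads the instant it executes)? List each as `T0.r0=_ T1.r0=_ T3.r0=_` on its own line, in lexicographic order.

T0.r0=1 T1.r0=0 T3.r0=2
T0.r0=1 T1.r0=1 T3.r0=0
T0.r0=1 T1.r0=1 T3.r0=2
T0.r0=1 T1.r0=2 T3.r0=0
T0.r0=1 T1.r0=2 T3.r0=2
T0.r0=2 T1.r0=0 T3.r0=2
T0.r0=2 T1.r0=1 T3.r0=0
T0.r0=2 T1.r0=1 T3.r0=2
T0.r0=2 T1.r0=2 T3.r0=0
T0.r0=2 T1.r0=2 T3.r0=2

outcome vector order: (T0.r0,T1.r0,T3.r0)
|SC outcomes| = 10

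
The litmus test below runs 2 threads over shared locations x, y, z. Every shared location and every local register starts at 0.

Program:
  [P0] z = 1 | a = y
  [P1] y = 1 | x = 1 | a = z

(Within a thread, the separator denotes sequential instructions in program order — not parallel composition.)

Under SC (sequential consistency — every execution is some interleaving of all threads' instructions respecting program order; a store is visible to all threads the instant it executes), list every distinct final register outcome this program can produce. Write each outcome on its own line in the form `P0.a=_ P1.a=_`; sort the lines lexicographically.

P0.a=0 P1.a=1
P0.a=1 P1.a=0
P0.a=1 P1.a=1

outcome vector order: (P0.a,P1.a)
|SC outcomes| = 3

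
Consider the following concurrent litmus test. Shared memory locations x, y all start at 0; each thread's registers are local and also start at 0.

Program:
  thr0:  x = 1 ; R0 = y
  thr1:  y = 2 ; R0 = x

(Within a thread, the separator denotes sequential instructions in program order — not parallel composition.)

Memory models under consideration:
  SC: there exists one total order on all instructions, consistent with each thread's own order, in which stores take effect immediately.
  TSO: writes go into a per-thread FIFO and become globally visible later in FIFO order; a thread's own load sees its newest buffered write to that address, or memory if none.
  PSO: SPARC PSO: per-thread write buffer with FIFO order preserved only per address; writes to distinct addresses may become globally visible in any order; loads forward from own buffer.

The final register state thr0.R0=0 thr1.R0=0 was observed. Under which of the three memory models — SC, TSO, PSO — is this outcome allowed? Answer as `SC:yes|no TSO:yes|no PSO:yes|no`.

SC:no TSO:yes PSO:yes

outcome vector order: (thr0.R0,thr1.R0)
SC: 3 outcomes — {0/1 2/0 2/1}
TSO: 4 outcomes — {0/0 0/1 2/0 2/1}
PSO: 4 outcomes — {0/0 0/1 2/0 2/1}
target 0/0 ∈ {TSO,PSO}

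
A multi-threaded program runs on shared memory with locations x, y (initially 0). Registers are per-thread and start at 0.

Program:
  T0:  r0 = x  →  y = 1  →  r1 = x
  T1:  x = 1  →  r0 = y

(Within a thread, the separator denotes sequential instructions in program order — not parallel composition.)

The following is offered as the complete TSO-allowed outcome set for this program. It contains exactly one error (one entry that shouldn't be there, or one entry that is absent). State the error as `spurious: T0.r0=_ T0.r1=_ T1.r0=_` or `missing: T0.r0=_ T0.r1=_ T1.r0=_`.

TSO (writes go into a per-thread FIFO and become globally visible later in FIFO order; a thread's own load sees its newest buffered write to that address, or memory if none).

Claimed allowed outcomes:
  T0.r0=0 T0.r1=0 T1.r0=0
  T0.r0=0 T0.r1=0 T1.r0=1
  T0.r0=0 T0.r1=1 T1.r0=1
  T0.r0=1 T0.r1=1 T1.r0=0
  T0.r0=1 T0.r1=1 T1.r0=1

missing: T0.r0=0 T0.r1=1 T1.r0=0

outcome vector order: (T0.r0,T0.r1,T1.r0)
under TSO → 000; 001; 010; 011; 110; 111
TSO∖claimed = {010}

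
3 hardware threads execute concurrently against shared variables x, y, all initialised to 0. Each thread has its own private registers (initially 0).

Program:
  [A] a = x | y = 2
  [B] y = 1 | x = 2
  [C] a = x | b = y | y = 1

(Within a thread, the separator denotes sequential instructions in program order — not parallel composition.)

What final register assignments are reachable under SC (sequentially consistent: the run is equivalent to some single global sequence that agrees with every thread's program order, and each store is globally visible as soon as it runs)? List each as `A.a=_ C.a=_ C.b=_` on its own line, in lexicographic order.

A.a=0 C.a=0 C.b=0
A.a=0 C.a=0 C.b=1
A.a=0 C.a=0 C.b=2
A.a=0 C.a=2 C.b=1
A.a=0 C.a=2 C.b=2
A.a=2 C.a=0 C.b=0
A.a=2 C.a=0 C.b=1
A.a=2 C.a=0 C.b=2
A.a=2 C.a=2 C.b=1
A.a=2 C.a=2 C.b=2

outcome vector order: (A.a,C.a,C.b)
|SC outcomes| = 10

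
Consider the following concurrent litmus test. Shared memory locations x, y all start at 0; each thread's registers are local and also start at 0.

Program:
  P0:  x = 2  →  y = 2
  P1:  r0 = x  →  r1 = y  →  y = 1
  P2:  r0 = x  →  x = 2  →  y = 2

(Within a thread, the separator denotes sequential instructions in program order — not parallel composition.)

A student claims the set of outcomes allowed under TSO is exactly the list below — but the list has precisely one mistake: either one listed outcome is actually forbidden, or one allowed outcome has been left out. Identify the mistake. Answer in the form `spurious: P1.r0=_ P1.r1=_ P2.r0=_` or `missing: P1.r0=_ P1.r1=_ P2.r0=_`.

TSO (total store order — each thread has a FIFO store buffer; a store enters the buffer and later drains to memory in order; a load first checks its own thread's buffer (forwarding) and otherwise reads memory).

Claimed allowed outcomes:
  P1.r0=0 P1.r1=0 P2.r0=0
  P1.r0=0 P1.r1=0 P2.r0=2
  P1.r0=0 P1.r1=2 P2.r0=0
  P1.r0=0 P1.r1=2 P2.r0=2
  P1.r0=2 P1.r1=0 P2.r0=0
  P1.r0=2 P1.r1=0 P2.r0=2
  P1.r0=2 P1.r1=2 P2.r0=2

outcome vector order: (P1.r0,P1.r1,P2.r0)
TSO (8): 000, 002, 020, 022, 200, 202, 220, 222
TSO∖claimed = {220}

missing: P1.r0=2 P1.r1=2 P2.r0=0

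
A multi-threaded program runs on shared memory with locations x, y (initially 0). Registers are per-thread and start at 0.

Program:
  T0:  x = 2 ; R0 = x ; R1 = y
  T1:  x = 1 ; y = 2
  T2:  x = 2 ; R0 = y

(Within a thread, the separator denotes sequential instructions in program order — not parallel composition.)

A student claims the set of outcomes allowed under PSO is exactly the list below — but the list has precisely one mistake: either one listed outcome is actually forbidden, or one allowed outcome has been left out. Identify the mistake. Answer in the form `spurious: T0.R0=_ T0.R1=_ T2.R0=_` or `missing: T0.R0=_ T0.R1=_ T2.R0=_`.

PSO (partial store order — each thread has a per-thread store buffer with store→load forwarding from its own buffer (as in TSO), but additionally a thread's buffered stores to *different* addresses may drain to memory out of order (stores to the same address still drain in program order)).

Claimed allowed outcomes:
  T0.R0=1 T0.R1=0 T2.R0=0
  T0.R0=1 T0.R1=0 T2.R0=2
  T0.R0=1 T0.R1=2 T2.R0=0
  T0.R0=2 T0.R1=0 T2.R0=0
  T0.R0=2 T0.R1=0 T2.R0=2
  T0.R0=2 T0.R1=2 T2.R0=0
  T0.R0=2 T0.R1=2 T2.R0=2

missing: T0.R0=1 T0.R1=2 T2.R0=2

outcome vector order: (T0.R0,T0.R1,T2.R0)
PSO (8): 1/0/0; 1/0/2; 1/2/0; 1/2/2; 2/0/0; 2/0/2; 2/2/0; 2/2/2
PSO∖claimed = {1/2/2}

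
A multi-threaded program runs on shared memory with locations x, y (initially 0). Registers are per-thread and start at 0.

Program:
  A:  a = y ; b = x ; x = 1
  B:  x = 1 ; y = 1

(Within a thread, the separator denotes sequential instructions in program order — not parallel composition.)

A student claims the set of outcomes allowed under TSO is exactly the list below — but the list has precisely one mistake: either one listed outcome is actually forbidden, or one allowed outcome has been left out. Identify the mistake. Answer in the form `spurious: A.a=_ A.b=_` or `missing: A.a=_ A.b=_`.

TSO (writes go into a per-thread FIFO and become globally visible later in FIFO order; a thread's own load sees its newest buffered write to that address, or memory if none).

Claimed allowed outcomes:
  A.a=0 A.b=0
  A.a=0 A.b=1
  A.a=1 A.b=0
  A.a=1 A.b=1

spurious: A.a=1 A.b=0

outcome vector order: (A.a,A.b)
[TSO] allowed = {<0 0> <0 1> <1 1>}
claimed∖TSO = {<1 0>}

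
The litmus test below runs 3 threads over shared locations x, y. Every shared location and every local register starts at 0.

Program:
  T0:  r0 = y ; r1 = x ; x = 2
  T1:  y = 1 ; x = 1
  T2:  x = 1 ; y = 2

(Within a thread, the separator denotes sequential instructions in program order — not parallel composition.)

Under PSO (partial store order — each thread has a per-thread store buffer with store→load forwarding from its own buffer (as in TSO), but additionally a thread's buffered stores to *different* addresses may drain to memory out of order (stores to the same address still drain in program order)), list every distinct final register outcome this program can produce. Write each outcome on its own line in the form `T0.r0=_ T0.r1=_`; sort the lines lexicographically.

T0.r0=0 T0.r1=0
T0.r0=0 T0.r1=1
T0.r0=1 T0.r1=0
T0.r0=1 T0.r1=1
T0.r0=2 T0.r1=0
T0.r0=2 T0.r1=1

outcome vector order: (T0.r0,T0.r1)
|PSO outcomes| = 6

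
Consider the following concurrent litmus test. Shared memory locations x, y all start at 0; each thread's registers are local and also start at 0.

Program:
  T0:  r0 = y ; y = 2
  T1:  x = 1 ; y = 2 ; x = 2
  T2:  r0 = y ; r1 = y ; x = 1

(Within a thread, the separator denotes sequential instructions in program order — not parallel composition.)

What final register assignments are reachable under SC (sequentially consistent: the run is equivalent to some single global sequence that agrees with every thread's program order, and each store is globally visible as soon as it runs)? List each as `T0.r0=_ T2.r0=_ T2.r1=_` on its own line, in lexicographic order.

outcome vector order: (T0.r0,T2.r0,T2.r1)
|SC outcomes| = 6

T0.r0=0 T2.r0=0 T2.r1=0
T0.r0=0 T2.r0=0 T2.r1=2
T0.r0=0 T2.r0=2 T2.r1=2
T0.r0=2 T2.r0=0 T2.r1=0
T0.r0=2 T2.r0=0 T2.r1=2
T0.r0=2 T2.r0=2 T2.r1=2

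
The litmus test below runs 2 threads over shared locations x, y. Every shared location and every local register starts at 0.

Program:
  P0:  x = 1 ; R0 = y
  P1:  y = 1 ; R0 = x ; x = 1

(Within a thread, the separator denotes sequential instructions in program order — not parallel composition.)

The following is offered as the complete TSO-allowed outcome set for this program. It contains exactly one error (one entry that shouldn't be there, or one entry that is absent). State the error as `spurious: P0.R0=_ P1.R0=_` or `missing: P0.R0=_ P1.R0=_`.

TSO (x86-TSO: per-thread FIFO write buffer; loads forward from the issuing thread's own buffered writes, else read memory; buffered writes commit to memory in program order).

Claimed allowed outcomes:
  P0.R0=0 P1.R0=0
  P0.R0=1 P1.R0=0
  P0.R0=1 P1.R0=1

outcome vector order: (P0.R0,P1.R0)
TSO (4): <0 0>; <0 1>; <1 0>; <1 1>
TSO∖claimed = {<0 1>}

missing: P0.R0=0 P1.R0=1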